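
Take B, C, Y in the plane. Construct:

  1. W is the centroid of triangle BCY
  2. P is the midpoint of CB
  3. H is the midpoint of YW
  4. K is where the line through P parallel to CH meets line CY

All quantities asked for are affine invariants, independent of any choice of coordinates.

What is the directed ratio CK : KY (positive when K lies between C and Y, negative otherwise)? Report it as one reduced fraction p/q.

Set B = (0, 0), C = (1, 0), Y = (0, 1); any affine frame gives the same invariant.
1. W is the centroid of triangle BCY ⇒ W = (1/3, 1/3)
2. P is the midpoint of CB ⇒ P = (1/2, 0)
3. H is the midpoint of YW ⇒ H = (1/6, 2/3)
4. K is where the line through P parallel to CH meets line CY ⇒ K = (3, -2)
K = C + t·(Y−C) with t = -2, so CK:KY = t:(1−t) = -2:3

CK:KY = -2/3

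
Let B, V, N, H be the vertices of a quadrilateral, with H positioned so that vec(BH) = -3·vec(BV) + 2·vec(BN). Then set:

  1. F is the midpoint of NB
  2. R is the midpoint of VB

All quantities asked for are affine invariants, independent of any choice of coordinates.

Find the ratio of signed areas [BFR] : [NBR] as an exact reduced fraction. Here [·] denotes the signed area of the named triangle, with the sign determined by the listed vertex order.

[BFR]:[NBR] = -1/2

Work in coordinates with B = (0, 0), V = (1, 0), N = (0, 1), H = (-3, 2).
1. F is the midpoint of NB ⇒ F = (0, 1/2)
2. R is the midpoint of VB ⇒ R = (1/2, 0)
2·[BFR] = -1/4, 2·[NBR] = 1/2
[BFR]:[NBR] = -1/4:1/2 = -1/2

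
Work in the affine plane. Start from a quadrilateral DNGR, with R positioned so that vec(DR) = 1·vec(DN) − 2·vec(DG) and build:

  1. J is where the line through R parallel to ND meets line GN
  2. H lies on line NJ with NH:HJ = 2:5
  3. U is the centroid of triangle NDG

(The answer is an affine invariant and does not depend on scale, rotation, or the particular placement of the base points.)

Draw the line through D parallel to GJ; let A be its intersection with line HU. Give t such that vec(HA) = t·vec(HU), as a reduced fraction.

Set D = (0, 0), N = (1, 0), G = (0, 1), R = (1, -2); any affine frame gives the same invariant.
1. J is where the line through R parallel to ND meets line GN ⇒ J = (3, -2)
2. H lies on line NJ with NH:HJ = 2:5 ⇒ H = (11/7, -4/7)
3. U is the centroid of triangle NDG ⇒ U = (1/3, 1/3)
through D parallel to GJ: direction (3, -3); meets HU at A = (-15/7, 15/7)
A = H + t·(U−H) with t = 3

t = 3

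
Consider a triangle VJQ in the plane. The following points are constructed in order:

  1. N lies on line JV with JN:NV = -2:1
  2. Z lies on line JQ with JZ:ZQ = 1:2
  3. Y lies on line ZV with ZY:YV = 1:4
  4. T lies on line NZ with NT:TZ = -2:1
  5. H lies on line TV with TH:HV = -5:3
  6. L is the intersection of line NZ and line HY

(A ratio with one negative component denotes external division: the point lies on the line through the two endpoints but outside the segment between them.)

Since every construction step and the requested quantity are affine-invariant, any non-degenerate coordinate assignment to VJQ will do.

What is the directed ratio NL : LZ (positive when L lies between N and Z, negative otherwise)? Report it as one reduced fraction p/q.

Choose coordinates V = (0, 0), J = (1, 0), Q = (0, 1).
1. N lies on line JV with JN:NV = -2:1 ⇒ N = (-1, 0)
2. Z lies on line JQ with JZ:ZQ = 1:2 ⇒ Z = (2/3, 1/3)
3. Y lies on line ZV with ZY:YV = 1:4 ⇒ Y = (8/15, 4/15)
4. T lies on line NZ with NT:TZ = -2:1 ⇒ T = (7/3, 2/3)
5. H lies on line TV with TH:HV = -5:3 ⇒ H = (-7/2, -1)
6. L is the intersection of line NZ and line HY ⇒ L = (61/69, 26/69)
L = N + t·(Z−N) with t = 26/23, so NL:LZ = t:(1−t) = 26/23:-3/23

NL:LZ = -26/3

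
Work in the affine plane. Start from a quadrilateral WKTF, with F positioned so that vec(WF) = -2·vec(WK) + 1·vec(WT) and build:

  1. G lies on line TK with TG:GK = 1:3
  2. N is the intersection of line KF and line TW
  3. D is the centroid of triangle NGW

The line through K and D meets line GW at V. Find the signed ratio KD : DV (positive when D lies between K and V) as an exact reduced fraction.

Work in coordinates with W = (0, 0), K = (1, 0), T = (0, 1), F = (-2, 1).
1. G lies on line TK with TG:GK = 1:3 ⇒ G = (1/4, 3/4)
2. N is the intersection of line KF and line TW ⇒ N = (0, 1/3)
3. D is the centroid of triangle NGW ⇒ D = (1/12, 13/36)
line KD meets GW at V = (13/112, 39/112)
D = K + t·(V−K) with t = 28/27, so KD:DV = 28/27:-1/27

KD:DV = -28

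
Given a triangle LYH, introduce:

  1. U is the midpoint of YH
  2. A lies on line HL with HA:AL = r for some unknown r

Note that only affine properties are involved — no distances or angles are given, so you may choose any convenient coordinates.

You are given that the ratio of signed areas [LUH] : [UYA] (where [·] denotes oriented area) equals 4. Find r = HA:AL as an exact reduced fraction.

Work in coordinates with L = (0, 0), Y = (1, 0), H = (0, 1).
1. U is the midpoint of YH ⇒ U = (1/2, 1/2)
2. With HA:AL = r, write λ = r/(r+1) so A = H + λ·(L−H); A is affine-linear in λ
Every point depending on A is an affine combination of A and λ-independent points, so each such coordinate is linear in λ; the λ² term in each signed area is a multiple of (L−H)×(L−H) = 0, so 2·[LUH] and 2·[UYA] are each linear in λ. Evaluating at λ=0 and λ=1:
  2·[LUH] = 1/2,   2·[UYA] = -1/2·λ
So [LUH]:[UYA] = (1/2) / (-1/2·λ). Setting this equal to 4:
  1/2 = 4·(-1/2·λ)  ⇒  λ = -1/4
Then r = λ/(1−λ) = (-1/4)/(5/4) = -1/5. Check: with r = -1/5, A = (0, 5/4) and [LUH]:[UYA] = 4 as required.

r = -1/5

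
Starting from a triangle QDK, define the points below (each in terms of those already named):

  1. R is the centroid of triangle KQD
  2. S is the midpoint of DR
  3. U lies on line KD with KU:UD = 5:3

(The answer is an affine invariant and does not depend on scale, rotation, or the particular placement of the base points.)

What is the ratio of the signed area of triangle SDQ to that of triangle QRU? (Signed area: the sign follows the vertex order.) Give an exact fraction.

Set Q = (0, 0), D = (1, 0), K = (0, 1); any affine frame gives the same invariant.
1. R is the centroid of triangle KQD ⇒ R = (1/3, 1/3)
2. S is the midpoint of DR ⇒ S = (2/3, 1/6)
3. U lies on line KD with KU:UD = 5:3 ⇒ U = (5/8, 3/8)
2·[SDQ] = -1/6, 2·[QRU] = -1/12
[SDQ]:[QRU] = -1/6:-1/12 = 2

[SDQ]:[QRU] = 2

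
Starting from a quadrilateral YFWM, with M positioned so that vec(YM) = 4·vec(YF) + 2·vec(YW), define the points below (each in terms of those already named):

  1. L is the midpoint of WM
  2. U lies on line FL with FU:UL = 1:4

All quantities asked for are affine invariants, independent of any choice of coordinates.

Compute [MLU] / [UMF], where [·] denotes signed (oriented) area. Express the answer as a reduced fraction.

Choose coordinates Y = (0, 0), F = (1, 0), W = (0, 1), M = (4, 2).
1. L is the midpoint of WM ⇒ L = (2, 3/2)
2. U lies on line FL with FU:UL = 1:4 ⇒ U = (6/5, 3/10)
2·[MLU] = 2, 2·[UMF] = -1/2
[MLU]:[UMF] = 2:-1/2 = -4

[MLU]:[UMF] = -4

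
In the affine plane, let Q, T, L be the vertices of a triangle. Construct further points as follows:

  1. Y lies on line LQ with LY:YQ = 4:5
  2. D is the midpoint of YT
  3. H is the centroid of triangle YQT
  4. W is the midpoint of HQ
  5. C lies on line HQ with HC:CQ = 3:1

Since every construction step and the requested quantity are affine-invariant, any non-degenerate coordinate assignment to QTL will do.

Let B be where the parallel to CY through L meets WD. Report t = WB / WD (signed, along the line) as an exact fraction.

t = -1/20

Assign Q = (0, 0), T = (1, 0), L = (0, 1) — the answer is frame-independent, so this choice is without loss of generality.
1. Y lies on line LQ with LY:YQ = 4:5 ⇒ Y = (0, 5/9)
2. D is the midpoint of YT ⇒ D = (1/2, 5/18)
3. H is the centroid of triangle YQT ⇒ H = (1/3, 5/27)
4. W is the midpoint of HQ ⇒ W = (1/6, 5/54)
5. C lies on line HQ with HC:CQ = 3:1 ⇒ C = (1/12, 5/108)
through L parallel to CY: direction (-1/12, 55/108); meets WD at B = (3/20, 1/12)
B = W + t·(D−W) with t = -1/20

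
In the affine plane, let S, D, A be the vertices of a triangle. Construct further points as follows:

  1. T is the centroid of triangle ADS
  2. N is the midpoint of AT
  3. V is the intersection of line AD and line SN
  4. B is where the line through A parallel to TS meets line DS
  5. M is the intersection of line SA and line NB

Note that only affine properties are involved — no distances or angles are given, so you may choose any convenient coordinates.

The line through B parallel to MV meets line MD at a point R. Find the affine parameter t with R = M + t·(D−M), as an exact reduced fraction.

Choose coordinates S = (0, 0), D = (1, 0), A = (0, 1).
1. T is the centroid of triangle ADS ⇒ T = (1/3, 1/3)
2. N is the midpoint of AT ⇒ N = (1/6, 2/3)
3. V is the intersection of line AD and line SN ⇒ V = (1/5, 4/5)
4. B is where the line through A parallel to TS meets line DS ⇒ B = (-1, 0)
5. M is the intersection of line SA and line NB ⇒ M = (0, 4/7)
through B parallel to MV: direction (1/5, 8/35); meets MD at R = (-1/3, 16/21)
R = M + t·(D−M) with t = -1/3

t = -1/3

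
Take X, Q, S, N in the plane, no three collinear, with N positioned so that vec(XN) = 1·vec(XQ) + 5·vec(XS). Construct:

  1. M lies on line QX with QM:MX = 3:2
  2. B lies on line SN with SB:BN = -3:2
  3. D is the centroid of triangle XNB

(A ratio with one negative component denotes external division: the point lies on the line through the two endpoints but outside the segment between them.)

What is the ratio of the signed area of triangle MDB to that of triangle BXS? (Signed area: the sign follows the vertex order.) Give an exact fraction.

Set X = (0, 0), Q = (1, 0), S = (0, 1), N = (1, 5); any affine frame gives the same invariant.
1. M lies on line QX with QM:MX = 3:2 ⇒ M = (2/5, 0)
2. B lies on line SN with SB:BN = -3:2 ⇒ B = (3, 13)
3. D is the centroid of triangle XNB ⇒ D = (4/3, 6)
2·[MDB] = -52/15, 2·[BXS] = -3
[MDB]:[BXS] = -52/15:-3 = 52/45

[MDB]:[BXS] = 52/45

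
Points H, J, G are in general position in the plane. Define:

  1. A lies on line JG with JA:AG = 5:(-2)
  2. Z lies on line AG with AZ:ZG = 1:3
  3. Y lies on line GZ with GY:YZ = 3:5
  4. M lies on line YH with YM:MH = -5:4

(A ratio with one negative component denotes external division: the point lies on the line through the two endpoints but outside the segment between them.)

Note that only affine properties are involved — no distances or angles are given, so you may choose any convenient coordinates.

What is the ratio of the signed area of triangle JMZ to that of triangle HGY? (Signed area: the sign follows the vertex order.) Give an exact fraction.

Set H = (0, 0), J = (1, 0), G = (0, 1); any affine frame gives the same invariant.
1. A lies on line JG with JA:AG = 5:(-2) ⇒ A = (-2/3, 5/3)
2. Z lies on line AG with AZ:ZG = 1:3 ⇒ Z = (-1/2, 3/2)
3. Y lies on line GZ with GY:YZ = 3:5 ⇒ Y = (-3/16, 19/16)
4. M lies on line YH with YM:MH = -5:4 ⇒ M = (3/4, -19/4)
2·[JMZ] = -15/2, 2·[HGY] = 3/16
[JMZ]:[HGY] = -15/2:3/16 = -40

[JMZ]:[HGY] = -40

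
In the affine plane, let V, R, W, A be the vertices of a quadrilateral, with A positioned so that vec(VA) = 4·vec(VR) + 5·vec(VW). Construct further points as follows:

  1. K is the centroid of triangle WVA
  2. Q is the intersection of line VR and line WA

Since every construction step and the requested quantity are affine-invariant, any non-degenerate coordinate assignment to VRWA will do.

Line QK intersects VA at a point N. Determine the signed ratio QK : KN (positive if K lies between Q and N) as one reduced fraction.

QK:KN = 11/4

Set V = (0, 0), R = (1, 0), W = (0, 1), A = (4, 5); any affine frame gives the same invariant.
1. K is the centroid of triangle WVA ⇒ K = (4/3, 2)
2. Q is the intersection of line VR and line WA ⇒ Q = (-1, 0)
line QK meets VA at N = (24/11, 30/11)
K = Q + t·(N−Q) with t = 11/15, so QK:KN = 11/15:4/15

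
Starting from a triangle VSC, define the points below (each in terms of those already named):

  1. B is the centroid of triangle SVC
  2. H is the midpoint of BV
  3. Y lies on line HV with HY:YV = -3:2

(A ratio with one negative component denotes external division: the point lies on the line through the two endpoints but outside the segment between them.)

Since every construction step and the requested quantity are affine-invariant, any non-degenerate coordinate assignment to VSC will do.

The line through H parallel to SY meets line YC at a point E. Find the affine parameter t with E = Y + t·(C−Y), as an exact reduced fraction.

Set V = (0, 0), S = (1, 0), C = (0, 1); any affine frame gives the same invariant.
1. B is the centroid of triangle SVC ⇒ B = (1/3, 1/3)
2. H is the midpoint of BV ⇒ H = (1/6, 1/6)
3. Y lies on line HV with HY:YV = -3:2 ⇒ Y = (-1/3, -1/3)
through H parallel to SY: direction (-4/3, -1/3); meets YC at E = (-7/30, 1/15)
E = Y + t·(C−Y) with t = 3/10

t = 3/10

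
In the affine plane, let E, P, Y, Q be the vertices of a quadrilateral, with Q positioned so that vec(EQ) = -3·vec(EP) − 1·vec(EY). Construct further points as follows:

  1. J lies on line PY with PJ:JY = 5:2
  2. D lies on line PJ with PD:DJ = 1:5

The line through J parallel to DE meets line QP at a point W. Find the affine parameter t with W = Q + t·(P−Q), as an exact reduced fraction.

t = 47/17

Work in coordinates with E = (0, 0), P = (1, 0), Y = (0, 1), Q = (-3, -1).
1. J lies on line PY with PJ:JY = 5:2 ⇒ J = (2/7, 5/7)
2. D lies on line PJ with PD:DJ = 1:5 ⇒ D = (37/42, 5/42)
through J parallel to DE: direction (-37/42, -5/42); meets QP at W = (137/17, 30/17)
W = Q + t·(P−Q) with t = 47/17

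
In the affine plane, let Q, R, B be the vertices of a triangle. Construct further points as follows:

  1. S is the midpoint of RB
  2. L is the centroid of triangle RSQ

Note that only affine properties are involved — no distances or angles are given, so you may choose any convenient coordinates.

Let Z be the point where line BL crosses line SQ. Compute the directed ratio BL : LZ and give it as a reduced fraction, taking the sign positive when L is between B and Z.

Choose coordinates Q = (0, 0), R = (1, 0), B = (0, 1).
1. S is the midpoint of RB ⇒ S = (1/2, 1/2)
2. L is the centroid of triangle RSQ ⇒ L = (1/2, 1/6)
line BL meets SQ at Z = (3/8, 3/8)
L = B + t·(Z−B) with t = 4/3, so BL:LZ = 4/3:-1/3

BL:LZ = -4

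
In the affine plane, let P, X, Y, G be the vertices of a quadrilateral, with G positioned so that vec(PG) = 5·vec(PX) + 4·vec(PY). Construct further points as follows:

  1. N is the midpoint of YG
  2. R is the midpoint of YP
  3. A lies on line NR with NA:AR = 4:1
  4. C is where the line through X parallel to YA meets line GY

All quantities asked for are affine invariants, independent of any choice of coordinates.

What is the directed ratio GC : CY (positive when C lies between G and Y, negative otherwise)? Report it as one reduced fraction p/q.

Assign P = (0, 0), X = (1, 0), Y = (0, 1), G = (5, 4) — the answer is frame-independent, so this choice is without loss of generality.
1. N is the midpoint of YG ⇒ N = (5/2, 5/2)
2. R is the midpoint of YP ⇒ R = (0, 1/2)
3. A lies on line NR with NA:AR = 4:1 ⇒ A = (1/2, 9/10)
4. C is where the line through X parallel to YA meets line GY ⇒ C = (-1, 2/5)
C = G + t·(Y−G) with t = 6/5, so GC:CY = t:(1−t) = 6/5:-1/5

GC:CY = -6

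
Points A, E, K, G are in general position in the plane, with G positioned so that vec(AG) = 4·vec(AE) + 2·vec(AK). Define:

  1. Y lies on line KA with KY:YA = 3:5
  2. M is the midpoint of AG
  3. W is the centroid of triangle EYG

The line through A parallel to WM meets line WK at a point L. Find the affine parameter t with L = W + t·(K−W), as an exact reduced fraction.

t = -1/3

Work in coordinates with A = (0, 0), E = (1, 0), K = (0, 1), G = (4, 2).
1. Y lies on line KA with KY:YA = 3:5 ⇒ Y = (0, 5/8)
2. M is the midpoint of AG ⇒ M = (2, 1)
3. W is the centroid of triangle EYG ⇒ W = (5/3, 7/8)
through A parallel to WM: direction (1/3, 1/8); meets WK at L = (20/9, 5/6)
L = W + t·(K−W) with t = -1/3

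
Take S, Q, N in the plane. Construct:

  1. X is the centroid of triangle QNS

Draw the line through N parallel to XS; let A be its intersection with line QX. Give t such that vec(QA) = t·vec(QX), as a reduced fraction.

t = 2

Choose coordinates S = (0, 0), Q = (1, 0), N = (0, 1).
1. X is the centroid of triangle QNS ⇒ X = (1/3, 1/3)
through N parallel to XS: direction (-1/3, -1/3); meets QX at A = (-1/3, 2/3)
A = Q + t·(X−Q) with t = 2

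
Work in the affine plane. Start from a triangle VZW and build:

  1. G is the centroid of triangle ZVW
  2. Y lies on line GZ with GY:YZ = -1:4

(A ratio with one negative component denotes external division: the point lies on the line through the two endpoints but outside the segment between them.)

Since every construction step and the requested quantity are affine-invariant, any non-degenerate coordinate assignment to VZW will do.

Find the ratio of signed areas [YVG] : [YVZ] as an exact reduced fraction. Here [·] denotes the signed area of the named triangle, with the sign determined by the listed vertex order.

[YVG]:[YVZ] = 1/4

Work in coordinates with V = (0, 0), Z = (1, 0), W = (0, 1).
1. G is the centroid of triangle ZVW ⇒ G = (1/3, 1/3)
2. Y lies on line GZ with GY:YZ = -1:4 ⇒ Y = (1/9, 4/9)
2·[YVG] = 1/9, 2·[YVZ] = 4/9
[YVG]:[YVZ] = 1/9:4/9 = 1/4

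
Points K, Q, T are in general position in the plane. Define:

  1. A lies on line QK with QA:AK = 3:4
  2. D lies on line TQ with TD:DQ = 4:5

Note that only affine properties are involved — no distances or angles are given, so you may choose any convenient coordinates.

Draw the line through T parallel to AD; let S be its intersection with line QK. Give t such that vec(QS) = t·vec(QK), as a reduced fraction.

Work in coordinates with K = (0, 0), Q = (1, 0), T = (0, 1).
1. A lies on line QK with QA:AK = 3:4 ⇒ A = (4/7, 0)
2. D lies on line TQ with TD:DQ = 4:5 ⇒ D = (4/9, 5/9)
through T parallel to AD: direction (-8/63, 5/9); meets QK at S = (8/35, 0)
S = Q + t·(K−Q) with t = 27/35

t = 27/35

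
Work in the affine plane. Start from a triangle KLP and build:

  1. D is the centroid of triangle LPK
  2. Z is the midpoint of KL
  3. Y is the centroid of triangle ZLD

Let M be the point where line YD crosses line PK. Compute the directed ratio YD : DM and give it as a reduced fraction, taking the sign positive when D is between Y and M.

YD:DM = 5/6

Work in coordinates with K = (0, 0), L = (1, 0), P = (0, 1).
1. D is the centroid of triangle LPK ⇒ D = (1/3, 1/3)
2. Z is the midpoint of KL ⇒ Z = (1/2, 0)
3. Y is the centroid of triangle ZLD ⇒ Y = (11/18, 1/9)
line YD meets PK at M = (0, 3/5)
D = Y + t·(M−Y) with t = 5/11, so YD:DM = 5/11:6/11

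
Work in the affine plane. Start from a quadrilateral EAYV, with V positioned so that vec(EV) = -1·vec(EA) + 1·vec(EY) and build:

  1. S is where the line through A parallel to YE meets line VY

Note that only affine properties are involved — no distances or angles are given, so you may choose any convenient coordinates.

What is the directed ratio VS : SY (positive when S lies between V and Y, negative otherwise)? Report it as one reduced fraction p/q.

VS:SY = -2

Assign E = (0, 0), A = (1, 0), Y = (0, 1), V = (-1, 1) — the answer is frame-independent, so this choice is without loss of generality.
1. S is where the line through A parallel to YE meets line VY ⇒ S = (1, 1)
S = V + t·(Y−V) with t = 2, so VS:SY = t:(1−t) = 2:-1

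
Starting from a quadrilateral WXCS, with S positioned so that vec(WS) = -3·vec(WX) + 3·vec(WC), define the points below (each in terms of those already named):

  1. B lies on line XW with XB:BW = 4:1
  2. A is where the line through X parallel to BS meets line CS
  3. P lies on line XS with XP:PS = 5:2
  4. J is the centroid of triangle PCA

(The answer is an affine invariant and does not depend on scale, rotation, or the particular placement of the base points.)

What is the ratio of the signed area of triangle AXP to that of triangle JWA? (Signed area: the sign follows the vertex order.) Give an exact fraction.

Assign W = (0, 0), X = (1, 0), C = (0, 1), S = (-3, 3) — the answer is frame-independent, so this choice is without loss of generality.
1. B lies on line XW with XB:BW = 4:1 ⇒ B = (1/5, 0)
2. A is where the line through X parallel to BS meets line CS ⇒ A = (-3/13, 15/13)
3. P lies on line XS with XP:PS = 5:2 ⇒ P = (-13/7, 15/7)
4. J is the centroid of triangle PCA ⇒ J = (-190/273, 391/273)
2·[AXP] = -60/91, 2·[JWA] = 43/91
[AXP]:[JWA] = -60/91:43/91 = -60/43

[AXP]:[JWA] = -60/43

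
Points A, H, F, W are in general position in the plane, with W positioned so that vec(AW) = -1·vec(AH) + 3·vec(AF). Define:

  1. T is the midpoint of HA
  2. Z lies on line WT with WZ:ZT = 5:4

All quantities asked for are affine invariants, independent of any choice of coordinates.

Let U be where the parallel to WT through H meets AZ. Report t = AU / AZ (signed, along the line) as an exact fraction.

t = 2

Choose coordinates A = (0, 0), H = (1, 0), F = (0, 1), W = (-1, 3).
1. T is the midpoint of HA ⇒ T = (1/2, 0)
2. Z lies on line WT with WZ:ZT = 5:4 ⇒ Z = (-1/6, 4/3)
through H parallel to WT: direction (3/2, -3); meets AZ at U = (-1/3, 8/3)
U = A + t·(Z−A) with t = 2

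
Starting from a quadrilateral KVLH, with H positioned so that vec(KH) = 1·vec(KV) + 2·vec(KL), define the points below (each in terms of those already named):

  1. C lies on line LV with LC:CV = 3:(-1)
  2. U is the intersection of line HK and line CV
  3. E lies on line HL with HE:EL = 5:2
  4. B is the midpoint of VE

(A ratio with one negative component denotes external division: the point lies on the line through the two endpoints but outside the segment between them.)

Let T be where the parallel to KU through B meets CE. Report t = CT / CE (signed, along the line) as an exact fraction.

t = 40/59

Assign K = (0, 0), V = (1, 0), L = (0, 1), H = (1, 2) — the answer is frame-independent, so this choice is without loss of generality.
1. C lies on line LV with LC:CV = 3:(-1) ⇒ C = (3/2, -1/2)
2. U is the intersection of line HK and line CV ⇒ U = (1/3, 2/3)
3. E lies on line HL with HE:EL = 5:2 ⇒ E = (2/7, 9/7)
4. B is the midpoint of VE ⇒ B = (9/14, 9/14)
through B parallel to KU: direction (1/3, 2/3); meets CE at T = (559/826, 587/826)
T = C + t·(E−C) with t = 40/59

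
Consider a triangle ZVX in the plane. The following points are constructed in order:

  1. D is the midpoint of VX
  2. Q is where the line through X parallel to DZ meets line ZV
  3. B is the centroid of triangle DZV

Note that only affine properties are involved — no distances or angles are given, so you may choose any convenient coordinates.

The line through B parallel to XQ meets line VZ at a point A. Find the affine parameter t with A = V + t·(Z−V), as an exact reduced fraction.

t = 2/3

Assign Z = (0, 0), V = (1, 0), X = (0, 1) — the answer is frame-independent, so this choice is without loss of generality.
1. D is the midpoint of VX ⇒ D = (1/2, 1/2)
2. Q is where the line through X parallel to DZ meets line ZV ⇒ Q = (-1, 0)
3. B is the centroid of triangle DZV ⇒ B = (1/2, 1/6)
through B parallel to XQ: direction (-1, -1); meets VZ at A = (1/3, 0)
A = V + t·(Z−V) with t = 2/3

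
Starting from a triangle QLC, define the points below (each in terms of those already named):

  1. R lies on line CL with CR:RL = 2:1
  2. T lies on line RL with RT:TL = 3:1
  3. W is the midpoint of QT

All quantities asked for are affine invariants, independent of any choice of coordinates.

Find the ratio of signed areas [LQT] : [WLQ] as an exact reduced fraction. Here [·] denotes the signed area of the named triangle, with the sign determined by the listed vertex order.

[LQT]:[WLQ] = 2

Work in coordinates with Q = (0, 0), L = (1, 0), C = (0, 1).
1. R lies on line CL with CR:RL = 2:1 ⇒ R = (2/3, 1/3)
2. T lies on line RL with RT:TL = 3:1 ⇒ T = (11/12, 1/12)
3. W is the midpoint of QT ⇒ W = (11/24, 1/24)
2·[LQT] = -1/12, 2·[WLQ] = -1/24
[LQT]:[WLQ] = -1/12:-1/24 = 2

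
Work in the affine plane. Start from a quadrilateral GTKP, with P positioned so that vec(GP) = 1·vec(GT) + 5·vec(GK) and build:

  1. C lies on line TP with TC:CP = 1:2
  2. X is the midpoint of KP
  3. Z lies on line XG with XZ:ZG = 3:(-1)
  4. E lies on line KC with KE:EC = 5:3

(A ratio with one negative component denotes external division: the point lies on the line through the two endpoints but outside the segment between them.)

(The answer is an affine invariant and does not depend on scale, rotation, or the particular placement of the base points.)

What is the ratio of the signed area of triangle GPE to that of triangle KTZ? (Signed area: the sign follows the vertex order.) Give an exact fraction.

Choose coordinates G = (0, 0), T = (1, 0), K = (0, 1), P = (1, 5).
1. C lies on line TP with TC:CP = 1:2 ⇒ C = (1, 5/3)
2. X is the midpoint of KP ⇒ X = (1/2, 3)
3. Z lies on line XG with XZ:ZG = 3:(-1) ⇒ Z = (-1/4, -3/2)
4. E lies on line KC with KE:EC = 5:3 ⇒ E = (5/8, 17/12)
2·[GPE] = -41/24, 2·[KTZ] = -11/4
[GPE]:[KTZ] = -41/24:-11/4 = 41/66

[GPE]:[KTZ] = 41/66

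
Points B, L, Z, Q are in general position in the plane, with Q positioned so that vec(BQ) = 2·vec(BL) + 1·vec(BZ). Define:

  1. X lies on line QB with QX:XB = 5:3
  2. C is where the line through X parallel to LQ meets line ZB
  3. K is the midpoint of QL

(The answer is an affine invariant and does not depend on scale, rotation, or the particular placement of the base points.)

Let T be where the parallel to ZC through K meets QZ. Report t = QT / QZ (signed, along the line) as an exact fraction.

t = 1/4

Assign B = (0, 0), L = (1, 0), Z = (0, 1), Q = (2, 1) — the answer is frame-independent, so this choice is without loss of generality.
1. X lies on line QB with QX:XB = 5:3 ⇒ X = (3/4, 3/8)
2. C is where the line through X parallel to LQ meets line ZB ⇒ C = (0, -3/8)
3. K is the midpoint of QL ⇒ K = (3/2, 1/2)
through K parallel to ZC: direction (0, -11/8); meets QZ at T = (3/2, 1)
T = Q + t·(Z−Q) with t = 1/4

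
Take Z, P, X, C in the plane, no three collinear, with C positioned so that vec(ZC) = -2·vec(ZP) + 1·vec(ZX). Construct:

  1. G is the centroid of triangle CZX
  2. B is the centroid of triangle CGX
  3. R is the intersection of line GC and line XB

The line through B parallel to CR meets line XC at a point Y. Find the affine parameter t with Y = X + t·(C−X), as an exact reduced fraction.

Assign Z = (0, 0), P = (1, 0), X = (0, 1), C = (-2, 1) — the answer is frame-independent, so this choice is without loss of generality.
1. G is the centroid of triangle CZX ⇒ G = (-2/3, 2/3)
2. B is the centroid of triangle CGX ⇒ B = (-8/9, 8/9)
3. R is the intersection of line GC and line XB ⇒ R = (-4/3, 5/6)
through B parallel to CR: direction (2/3, -1/6); meets XC at Y = (-4/3, 1)
Y = X + t·(C−X) with t = 2/3

t = 2/3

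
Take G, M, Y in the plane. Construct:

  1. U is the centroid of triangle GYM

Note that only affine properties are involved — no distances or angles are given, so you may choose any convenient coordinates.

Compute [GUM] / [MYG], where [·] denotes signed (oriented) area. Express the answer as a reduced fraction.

[GUM]:[MYG] = -1/3

Assign G = (0, 0), M = (1, 0), Y = (0, 1) — the answer is frame-independent, so this choice is without loss of generality.
1. U is the centroid of triangle GYM ⇒ U = (1/3, 1/3)
2·[GUM] = -1/3, 2·[MYG] = 1
[GUM]:[MYG] = -1/3:1 = -1/3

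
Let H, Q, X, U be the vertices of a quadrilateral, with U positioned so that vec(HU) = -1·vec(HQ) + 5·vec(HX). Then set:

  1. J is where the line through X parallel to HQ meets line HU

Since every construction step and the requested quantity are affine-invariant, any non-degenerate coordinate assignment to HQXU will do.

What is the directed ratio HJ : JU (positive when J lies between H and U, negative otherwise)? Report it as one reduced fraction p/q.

HJ:JU = 1/4

Choose coordinates H = (0, 0), Q = (1, 0), X = (0, 1), U = (-1, 5).
1. J is where the line through X parallel to HQ meets line HU ⇒ J = (-1/5, 1)
J = H + t·(U−H) with t = 1/5, so HJ:JU = t:(1−t) = 1/5:4/5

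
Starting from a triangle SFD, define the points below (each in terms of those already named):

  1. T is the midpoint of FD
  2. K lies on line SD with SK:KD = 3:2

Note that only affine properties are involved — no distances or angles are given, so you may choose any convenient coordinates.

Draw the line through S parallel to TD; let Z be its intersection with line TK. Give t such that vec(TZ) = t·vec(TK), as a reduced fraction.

t = 5/2

Work in coordinates with S = (0, 0), F = (1, 0), D = (0, 1).
1. T is the midpoint of FD ⇒ T = (1/2, 1/2)
2. K lies on line SD with SK:KD = 3:2 ⇒ K = (0, 3/5)
through S parallel to TD: direction (-1/2, 1/2); meets TK at Z = (-3/4, 3/4)
Z = T + t·(K−T) with t = 5/2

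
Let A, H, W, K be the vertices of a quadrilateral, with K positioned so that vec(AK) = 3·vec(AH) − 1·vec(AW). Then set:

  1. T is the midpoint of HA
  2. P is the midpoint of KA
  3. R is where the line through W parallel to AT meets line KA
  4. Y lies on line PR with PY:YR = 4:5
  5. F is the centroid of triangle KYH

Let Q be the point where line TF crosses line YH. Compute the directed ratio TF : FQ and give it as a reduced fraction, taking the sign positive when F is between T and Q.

Assign A = (0, 0), H = (1, 0), W = (0, 1), K = (3, -1) — the answer is frame-independent, so this choice is without loss of generality.
1. T is the midpoint of HA ⇒ T = (1/2, 0)
2. P is the midpoint of KA ⇒ P = (3/2, -1/2)
3. R is where the line through W parallel to AT meets line KA ⇒ R = (-3, 1)
4. Y lies on line PR with PY:YR = 4:5 ⇒ Y = (-1/2, 1/6)
5. F is the centroid of triangle KYH ⇒ F = (7/6, -5/18)
line TF meets YH at Q = (7/22, 5/66)
F = T + t·(Q−T) with t = -11/3, so TF:FQ = -11/3:14/3

TF:FQ = -11/14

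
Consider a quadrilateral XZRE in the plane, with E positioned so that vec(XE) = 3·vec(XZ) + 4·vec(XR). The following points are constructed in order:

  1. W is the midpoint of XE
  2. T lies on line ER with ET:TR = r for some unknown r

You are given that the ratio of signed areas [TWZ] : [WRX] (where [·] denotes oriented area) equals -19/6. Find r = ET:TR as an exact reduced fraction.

r = -3

Choose coordinates X = (0, 0), Z = (1, 0), R = (0, 1), E = (3, 4).
1. W is the midpoint of XE ⇒ W = (3/2, 2)
2. With ET:TR = r, write λ = r/(r+1) so T = E + λ·(R−E); T is affine-linear in λ
Every point depending on T is an affine combination of T and λ-independent points, so each such coordinate is linear in λ; the λ² term in each signed area is a multiple of (R−E)×(R−E) = 0, so 2·[TWZ] and 2·[WRX] are each linear in λ. Evaluating at λ=0 and λ=1:
  2·[TWZ] = -9/2·λ + 2,   2·[WRX] = 3/2
So [TWZ]:[WRX] = (-9/2·λ + 2) / (3/2). Setting this equal to -19/6:
  -9/2·λ + 2 = -19/6·(3/2)  ⇒  λ = 3/2
Then r = λ/(1−λ) = (3/2)/(-1/2) = -3. Check: with r = -3, T = (-3/2, -1/2) and [TWZ]:[WRX] = -19/6 as required.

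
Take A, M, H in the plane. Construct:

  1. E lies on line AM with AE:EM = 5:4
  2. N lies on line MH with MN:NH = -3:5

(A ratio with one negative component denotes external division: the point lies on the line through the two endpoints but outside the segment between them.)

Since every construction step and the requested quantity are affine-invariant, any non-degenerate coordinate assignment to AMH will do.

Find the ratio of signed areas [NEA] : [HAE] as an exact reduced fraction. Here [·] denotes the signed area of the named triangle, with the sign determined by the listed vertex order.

Set A = (0, 0), M = (1, 0), H = (0, 1); any affine frame gives the same invariant.
1. E lies on line AM with AE:EM = 5:4 ⇒ E = (5/9, 0)
2. N lies on line MH with MN:NH = -3:5 ⇒ N = (5/2, -3/2)
2·[NEA] = 5/6, 2·[HAE] = 5/9
[NEA]:[HAE] = 5/6:5/9 = 3/2

[NEA]:[HAE] = 3/2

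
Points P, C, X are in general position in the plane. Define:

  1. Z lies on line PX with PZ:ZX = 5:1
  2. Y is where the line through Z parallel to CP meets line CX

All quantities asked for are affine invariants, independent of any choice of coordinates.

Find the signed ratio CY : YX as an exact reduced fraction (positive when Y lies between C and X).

Set P = (0, 0), C = (1, 0), X = (0, 1); any affine frame gives the same invariant.
1. Z lies on line PX with PZ:ZX = 5:1 ⇒ Z = (0, 5/6)
2. Y is where the line through Z parallel to CP meets line CX ⇒ Y = (1/6, 5/6)
Y = C + t·(X−C) with t = 5/6, so CY:YX = t:(1−t) = 5/6:1/6

CY:YX = 5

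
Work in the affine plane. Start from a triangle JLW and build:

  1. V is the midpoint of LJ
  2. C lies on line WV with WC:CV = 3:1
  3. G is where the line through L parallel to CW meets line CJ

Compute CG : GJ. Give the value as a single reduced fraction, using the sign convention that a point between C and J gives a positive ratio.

CG:GJ = -1/2

Set J = (0, 0), L = (1, 0), W = (0, 1); any affine frame gives the same invariant.
1. V is the midpoint of LJ ⇒ V = (1/2, 0)
2. C lies on line WV with WC:CV = 3:1 ⇒ C = (3/8, 1/4)
3. G is where the line through L parallel to CW meets line CJ ⇒ G = (3/4, 1/2)
G = C + t·(J−C) with t = -1, so CG:GJ = t:(1−t) = -1:2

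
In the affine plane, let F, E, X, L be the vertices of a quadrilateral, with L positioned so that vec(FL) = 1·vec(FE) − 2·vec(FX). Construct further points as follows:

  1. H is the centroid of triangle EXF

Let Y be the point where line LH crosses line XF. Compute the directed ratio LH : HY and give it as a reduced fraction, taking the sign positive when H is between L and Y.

Work in coordinates with F = (0, 0), E = (1, 0), X = (0, 1), L = (1, -2).
1. H is the centroid of triangle EXF ⇒ H = (1/3, 1/3)
line LH meets XF at Y = (0, 3/2)
H = L + t·(Y−L) with t = 2/3, so LH:HY = 2/3:1/3

LH:HY = 2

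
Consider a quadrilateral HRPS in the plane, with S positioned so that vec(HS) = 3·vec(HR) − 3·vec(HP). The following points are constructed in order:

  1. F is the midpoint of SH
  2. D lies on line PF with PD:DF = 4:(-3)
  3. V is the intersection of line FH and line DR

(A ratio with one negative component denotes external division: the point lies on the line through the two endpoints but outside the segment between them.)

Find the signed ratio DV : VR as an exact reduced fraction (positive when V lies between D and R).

Assign H = (0, 0), R = (1, 0), P = (0, 1), S = (3, -3) — the answer is frame-independent, so this choice is without loss of generality.
1. F is the midpoint of SH ⇒ F = (3/2, -3/2)
2. D lies on line PF with PD:DF = 4:(-3) ⇒ D = (6, -9)
3. V is the intersection of line FH and line DR ⇒ V = (9/4, -9/4)
V = D + t·(R−D) with t = 3/4, so DV:VR = t:(1−t) = 3/4:1/4

DV:VR = 3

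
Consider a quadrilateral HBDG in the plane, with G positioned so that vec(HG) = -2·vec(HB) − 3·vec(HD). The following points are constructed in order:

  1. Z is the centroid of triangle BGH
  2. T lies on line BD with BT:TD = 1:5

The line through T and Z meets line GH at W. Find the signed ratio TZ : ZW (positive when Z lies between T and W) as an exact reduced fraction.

TZ:ZW = 7/6

Choose coordinates H = (0, 0), B = (1, 0), D = (0, 1), G = (-2, -3).
1. Z is the centroid of triangle BGH ⇒ Z = (-1/3, -1)
2. T lies on line BD with BT:TD = 1:5 ⇒ T = (5/6, 1/6)
line TZ meets GH at W = (-4/3, -2)
Z = T + t·(W−T) with t = 7/13, so TZ:ZW = 7/13:6/13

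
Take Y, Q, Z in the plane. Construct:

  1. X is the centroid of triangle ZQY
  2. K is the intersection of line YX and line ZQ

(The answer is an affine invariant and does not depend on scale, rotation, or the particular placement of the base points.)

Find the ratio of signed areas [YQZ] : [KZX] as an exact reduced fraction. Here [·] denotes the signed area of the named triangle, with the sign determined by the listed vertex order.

[YQZ]:[KZX] = 6

Work in coordinates with Y = (0, 0), Q = (1, 0), Z = (0, 1).
1. X is the centroid of triangle ZQY ⇒ X = (1/3, 1/3)
2. K is the intersection of line YX and line ZQ ⇒ K = (1/2, 1/2)
2·[YQZ] = 1, 2·[KZX] = 1/6
[YQZ]:[KZX] = 1:1/6 = 6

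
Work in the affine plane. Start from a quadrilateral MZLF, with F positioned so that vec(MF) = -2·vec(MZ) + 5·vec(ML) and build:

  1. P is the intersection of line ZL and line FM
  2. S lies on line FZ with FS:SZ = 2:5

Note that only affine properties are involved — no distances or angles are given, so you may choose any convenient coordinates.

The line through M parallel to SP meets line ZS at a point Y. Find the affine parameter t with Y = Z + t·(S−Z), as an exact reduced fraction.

t = 4/5

Set M = (0, 0), Z = (1, 0), L = (0, 1), F = (-2, 5); any affine frame gives the same invariant.
1. P is the intersection of line ZL and line FM ⇒ P = (-2/3, 5/3)
2. S lies on line FZ with FS:SZ = 2:5 ⇒ S = (-8/7, 25/7)
through M parallel to SP: direction (10/21, -40/21); meets ZS at Y = (-5/7, 20/7)
Y = Z + t·(S−Z) with t = 4/5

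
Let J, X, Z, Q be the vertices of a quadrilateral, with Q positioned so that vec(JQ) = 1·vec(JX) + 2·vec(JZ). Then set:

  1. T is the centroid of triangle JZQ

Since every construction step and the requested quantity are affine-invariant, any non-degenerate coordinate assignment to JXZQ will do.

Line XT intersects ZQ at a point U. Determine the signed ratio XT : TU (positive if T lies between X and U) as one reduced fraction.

XT:TU = 5

Work in coordinates with J = (0, 0), X = (1, 0), Z = (0, 1), Q = (1, 2).
1. T is the centroid of triangle JZQ ⇒ T = (1/3, 1)
line XT meets ZQ at U = (1/5, 6/5)
T = X + t·(U−X) with t = 5/6, so XT:TU = 5/6:1/6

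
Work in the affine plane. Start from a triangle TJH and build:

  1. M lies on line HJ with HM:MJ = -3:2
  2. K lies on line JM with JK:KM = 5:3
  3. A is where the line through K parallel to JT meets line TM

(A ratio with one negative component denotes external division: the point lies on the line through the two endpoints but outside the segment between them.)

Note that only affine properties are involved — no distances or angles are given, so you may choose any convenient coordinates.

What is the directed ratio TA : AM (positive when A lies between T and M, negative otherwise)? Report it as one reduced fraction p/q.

Work in coordinates with T = (0, 0), J = (1, 0), H = (0, 1).
1. M lies on line HJ with HM:MJ = -3:2 ⇒ M = (3, -2)
2. K lies on line JM with JK:KM = 5:3 ⇒ K = (9/4, -5/4)
3. A is where the line through K parallel to JT meets line TM ⇒ A = (15/8, -5/4)
A = T + t·(M−T) with t = 5/8, so TA:AM = t:(1−t) = 5/8:3/8

TA:AM = 5/3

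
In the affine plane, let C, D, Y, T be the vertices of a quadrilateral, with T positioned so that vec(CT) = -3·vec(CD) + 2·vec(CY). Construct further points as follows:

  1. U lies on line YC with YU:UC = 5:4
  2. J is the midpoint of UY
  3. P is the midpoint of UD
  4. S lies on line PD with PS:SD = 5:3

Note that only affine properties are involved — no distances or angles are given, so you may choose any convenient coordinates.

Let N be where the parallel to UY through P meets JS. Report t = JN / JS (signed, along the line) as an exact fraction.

t = 8/13

Assign C = (0, 0), D = (1, 0), Y = (0, 1), T = (-3, 2) — the answer is frame-independent, so this choice is without loss of generality.
1. U lies on line YC with YU:UC = 5:4 ⇒ U = (0, 4/9)
2. J is the midpoint of UY ⇒ J = (0, 13/18)
3. P is the midpoint of UD ⇒ P = (1/2, 2/9)
4. S lies on line PD with PS:SD = 5:3 ⇒ S = (13/16, 1/12)
through P parallel to UY: direction (0, 5/9); meets JS at N = (1/2, 77/234)
N = J + t·(S−J) with t = 8/13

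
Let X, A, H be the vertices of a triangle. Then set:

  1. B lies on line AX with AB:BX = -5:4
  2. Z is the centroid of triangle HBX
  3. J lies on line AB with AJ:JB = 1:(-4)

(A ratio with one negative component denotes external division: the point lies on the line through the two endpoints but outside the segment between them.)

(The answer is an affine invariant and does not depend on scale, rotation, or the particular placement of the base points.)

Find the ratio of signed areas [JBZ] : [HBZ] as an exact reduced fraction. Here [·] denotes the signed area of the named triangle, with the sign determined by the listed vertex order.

[JBZ]:[HBZ] = -5/3

Assign X = (0, 0), A = (1, 0), H = (0, 1) — the answer is frame-independent, so this choice is without loss of generality.
1. B lies on line AX with AB:BX = -5:4 ⇒ B = (-4, 0)
2. Z is the centroid of triangle HBX ⇒ Z = (-4/3, 1/3)
3. J lies on line AB with AJ:JB = 1:(-4) ⇒ J = (8/3, 0)
2·[JBZ] = -20/9, 2·[HBZ] = 4/3
[JBZ]:[HBZ] = -20/9:4/3 = -5/3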